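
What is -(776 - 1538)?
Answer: 762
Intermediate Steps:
-(776 - 1538) = -1*(-762) = 762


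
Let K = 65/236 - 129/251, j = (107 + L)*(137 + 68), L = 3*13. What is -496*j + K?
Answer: -879375020209/59236 ≈ -1.4845e+7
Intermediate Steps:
L = 39
j = 29930 (j = (107 + 39)*(137 + 68) = 146*205 = 29930)
K = -14129/59236 (K = 65*(1/236) - 129*1/251 = 65/236 - 129/251 = -14129/59236 ≈ -0.23852)
-496*j + K = -496*29930 - 14129/59236 = -14845280 - 14129/59236 = -879375020209/59236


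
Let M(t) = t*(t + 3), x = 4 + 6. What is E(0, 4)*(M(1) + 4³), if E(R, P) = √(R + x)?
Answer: 68*√10 ≈ 215.03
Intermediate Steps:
x = 10
M(t) = t*(3 + t)
E(R, P) = √(10 + R) (E(R, P) = √(R + 10) = √(10 + R))
E(0, 4)*(M(1) + 4³) = √(10 + 0)*(1*(3 + 1) + 4³) = √10*(1*4 + 64) = √10*(4 + 64) = √10*68 = 68*√10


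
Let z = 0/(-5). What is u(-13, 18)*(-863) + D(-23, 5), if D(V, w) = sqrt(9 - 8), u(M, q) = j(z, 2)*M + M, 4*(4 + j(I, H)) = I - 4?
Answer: -44875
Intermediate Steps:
z = 0 (z = 0*(-1/5) = 0)
j(I, H) = -5 + I/4 (j(I, H) = -4 + (I - 4)/4 = -4 + (-4 + I)/4 = -4 + (-1 + I/4) = -5 + I/4)
u(M, q) = -4*M (u(M, q) = (-5 + (1/4)*0)*M + M = (-5 + 0)*M + M = -5*M + M = -4*M)
D(V, w) = 1 (D(V, w) = sqrt(1) = 1)
u(-13, 18)*(-863) + D(-23, 5) = -4*(-13)*(-863) + 1 = 52*(-863) + 1 = -44876 + 1 = -44875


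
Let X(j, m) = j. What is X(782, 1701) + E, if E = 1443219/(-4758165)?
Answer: 1239813937/1586055 ≈ 781.70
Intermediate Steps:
E = -481073/1586055 (E = 1443219*(-1/4758165) = -481073/1586055 ≈ -0.30331)
X(782, 1701) + E = 782 - 481073/1586055 = 1239813937/1586055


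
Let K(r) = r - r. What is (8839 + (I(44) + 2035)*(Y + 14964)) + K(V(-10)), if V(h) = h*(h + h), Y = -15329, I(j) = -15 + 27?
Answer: -738316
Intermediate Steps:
I(j) = 12
V(h) = 2*h² (V(h) = h*(2*h) = 2*h²)
K(r) = 0
(8839 + (I(44) + 2035)*(Y + 14964)) + K(V(-10)) = (8839 + (12 + 2035)*(-15329 + 14964)) + 0 = (8839 + 2047*(-365)) + 0 = (8839 - 747155) + 0 = -738316 + 0 = -738316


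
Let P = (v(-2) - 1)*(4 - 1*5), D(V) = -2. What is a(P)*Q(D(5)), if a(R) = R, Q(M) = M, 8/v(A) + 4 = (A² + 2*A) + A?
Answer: -14/3 ≈ -4.6667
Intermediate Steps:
v(A) = 8/(-4 + A² + 3*A) (v(A) = 8/(-4 + ((A² + 2*A) + A)) = 8/(-4 + (A² + 3*A)) = 8/(-4 + A² + 3*A))
P = 7/3 (P = (8/(-4 + (-2)² + 3*(-2)) - 1)*(4 - 1*5) = (8/(-4 + 4 - 6) - 1)*(4 - 5) = (8/(-6) - 1)*(-1) = (8*(-⅙) - 1)*(-1) = (-4/3 - 1)*(-1) = -7/3*(-1) = 7/3 ≈ 2.3333)
a(P)*Q(D(5)) = (7/3)*(-2) = -14/3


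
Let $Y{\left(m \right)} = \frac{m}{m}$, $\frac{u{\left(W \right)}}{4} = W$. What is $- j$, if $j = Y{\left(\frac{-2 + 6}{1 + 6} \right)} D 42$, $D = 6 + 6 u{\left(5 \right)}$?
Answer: $-5292$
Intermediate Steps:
$u{\left(W \right)} = 4 W$
$D = 126$ ($D = 6 + 6 \cdot 4 \cdot 5 = 6 + 6 \cdot 20 = 6 + 120 = 126$)
$Y{\left(m \right)} = 1$
$j = 5292$ ($j = 1 \cdot 126 \cdot 42 = 126 \cdot 42 = 5292$)
$- j = \left(-1\right) 5292 = -5292$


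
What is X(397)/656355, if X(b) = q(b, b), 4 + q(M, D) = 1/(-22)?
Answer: -89/14439810 ≈ -6.1635e-6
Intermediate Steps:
q(M, D) = -89/22 (q(M, D) = -4 + 1/(-22) = -4 - 1/22 = -89/22)
X(b) = -89/22
X(397)/656355 = -89/22/656355 = -89/22*1/656355 = -89/14439810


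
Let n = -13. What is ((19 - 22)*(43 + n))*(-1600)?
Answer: 144000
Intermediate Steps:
((19 - 22)*(43 + n))*(-1600) = ((19 - 22)*(43 - 13))*(-1600) = -3*30*(-1600) = -90*(-1600) = 144000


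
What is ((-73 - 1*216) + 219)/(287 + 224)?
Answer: -10/73 ≈ -0.13699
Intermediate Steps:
((-73 - 1*216) + 219)/(287 + 224) = ((-73 - 216) + 219)/511 = (-289 + 219)*(1/511) = -70*1/511 = -10/73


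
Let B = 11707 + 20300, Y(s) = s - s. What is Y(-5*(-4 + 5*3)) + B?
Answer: 32007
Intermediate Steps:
Y(s) = 0
B = 32007
Y(-5*(-4 + 5*3)) + B = 0 + 32007 = 32007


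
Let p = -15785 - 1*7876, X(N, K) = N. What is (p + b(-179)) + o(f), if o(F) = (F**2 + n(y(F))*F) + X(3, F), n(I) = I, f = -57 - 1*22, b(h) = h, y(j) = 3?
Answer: -17833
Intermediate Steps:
f = -79 (f = -57 - 22 = -79)
p = -23661 (p = -15785 - 7876 = -23661)
o(F) = 3 + F**2 + 3*F (o(F) = (F**2 + 3*F) + 3 = 3 + F**2 + 3*F)
(p + b(-179)) + o(f) = (-23661 - 179) + (3 + (-79)**2 + 3*(-79)) = -23840 + (3 + 6241 - 237) = -23840 + 6007 = -17833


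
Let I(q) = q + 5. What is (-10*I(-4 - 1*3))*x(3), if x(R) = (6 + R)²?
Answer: 1620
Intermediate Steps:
I(q) = 5 + q
(-10*I(-4 - 1*3))*x(3) = (-10*(5 + (-4 - 1*3)))*(6 + 3)² = -10*(5 + (-4 - 3))*9² = -10*(5 - 7)*81 = -10*(-2)*81 = 20*81 = 1620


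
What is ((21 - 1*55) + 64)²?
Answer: 900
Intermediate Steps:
((21 - 1*55) + 64)² = ((21 - 55) + 64)² = (-34 + 64)² = 30² = 900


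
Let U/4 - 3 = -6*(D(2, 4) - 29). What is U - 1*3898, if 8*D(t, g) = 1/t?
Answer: -6383/2 ≈ -3191.5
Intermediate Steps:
D(t, g) = 1/(8*t) (D(t, g) = (1/t)/8 = 1/(8*t))
U = 1413/2 (U = 12 + 4*(-6*((⅛)/2 - 29)) = 12 + 4*(-6*((⅛)*(½) - 29)) = 12 + 4*(-6*(1/16 - 29)) = 12 + 4*(-6*(-463/16)) = 12 + 4*(1389/8) = 12 + 1389/2 = 1413/2 ≈ 706.50)
U - 1*3898 = 1413/2 - 1*3898 = 1413/2 - 3898 = -6383/2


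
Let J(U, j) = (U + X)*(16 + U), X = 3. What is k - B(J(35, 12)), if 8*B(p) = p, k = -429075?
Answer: -1717269/4 ≈ -4.2932e+5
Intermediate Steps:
J(U, j) = (3 + U)*(16 + U) (J(U, j) = (U + 3)*(16 + U) = (3 + U)*(16 + U))
B(p) = p/8
k - B(J(35, 12)) = -429075 - (48 + 35² + 19*35)/8 = -429075 - (48 + 1225 + 665)/8 = -429075 - 1938/8 = -429075 - 1*969/4 = -429075 - 969/4 = -1717269/4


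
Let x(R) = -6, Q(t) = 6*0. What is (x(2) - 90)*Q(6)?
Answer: 0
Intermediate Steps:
Q(t) = 0
(x(2) - 90)*Q(6) = (-6 - 90)*0 = -96*0 = 0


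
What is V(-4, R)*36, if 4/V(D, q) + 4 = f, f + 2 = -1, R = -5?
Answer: -144/7 ≈ -20.571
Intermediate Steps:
f = -3 (f = -2 - 1 = -3)
V(D, q) = -4/7 (V(D, q) = 4/(-4 - 3) = 4/(-7) = 4*(-⅐) = -4/7)
V(-4, R)*36 = -4/7*36 = -144/7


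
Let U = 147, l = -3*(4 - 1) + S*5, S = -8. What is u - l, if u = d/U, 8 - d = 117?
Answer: 7094/147 ≈ 48.258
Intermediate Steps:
d = -109 (d = 8 - 1*117 = 8 - 117 = -109)
l = -49 (l = -3*(4 - 1) - 8*5 = -3*3 - 40 = -9 - 40 = -49)
u = -109/147 ≈ -0.74150
u - l = -109/147 - 1*(-49) = -109/147 + 49 = 7094/147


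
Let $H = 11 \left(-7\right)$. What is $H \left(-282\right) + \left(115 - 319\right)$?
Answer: $21510$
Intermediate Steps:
$H = -77$
$H \left(-282\right) + \left(115 - 319\right) = \left(-77\right) \left(-282\right) + \left(115 - 319\right) = 21714 + \left(115 - 319\right) = 21714 - 204 = 21510$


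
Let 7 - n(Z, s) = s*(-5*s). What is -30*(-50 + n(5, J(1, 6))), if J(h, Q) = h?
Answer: 1140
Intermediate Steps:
n(Z, s) = 7 + 5*s² (n(Z, s) = 7 - s*(-5*s) = 7 - (-5)*s² = 7 + 5*s²)
-30*(-50 + n(5, J(1, 6))) = -30*(-50 + (7 + 5*1²)) = -30*(-50 + (7 + 5*1)) = -30*(-50 + (7 + 5)) = -30*(-50 + 12) = -30*(-38) = 1140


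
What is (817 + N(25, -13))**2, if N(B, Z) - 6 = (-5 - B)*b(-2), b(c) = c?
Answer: 779689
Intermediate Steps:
N(B, Z) = 16 + 2*B (N(B, Z) = 6 + (-5 - B)*(-2) = 6 + (10 + 2*B) = 16 + 2*B)
(817 + N(25, -13))**2 = (817 + (16 + 2*25))**2 = (817 + (16 + 50))**2 = (817 + 66)**2 = 883**2 = 779689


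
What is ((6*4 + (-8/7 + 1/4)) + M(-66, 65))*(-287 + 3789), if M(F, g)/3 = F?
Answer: -8574647/14 ≈ -6.1248e+5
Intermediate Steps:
M(F, g) = 3*F
((6*4 + (-8/7 + 1/4)) + M(-66, 65))*(-287 + 3789) = ((6*4 + (-8/7 + 1/4)) + 3*(-66))*(-287 + 3789) = ((24 + (-8*⅐ + 1*(¼))) - 198)*3502 = ((24 + (-8/7 + ¼)) - 198)*3502 = ((24 - 25/28) - 198)*3502 = (647/28 - 198)*3502 = -4897/28*3502 = -8574647/14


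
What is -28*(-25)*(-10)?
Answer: -7000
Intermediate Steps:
-28*(-25)*(-10) = 700*(-10) = -7000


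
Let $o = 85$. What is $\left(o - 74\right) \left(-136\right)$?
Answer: $-1496$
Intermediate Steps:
$\left(o - 74\right) \left(-136\right) = \left(85 - 74\right) \left(-136\right) = 11 \left(-136\right) = -1496$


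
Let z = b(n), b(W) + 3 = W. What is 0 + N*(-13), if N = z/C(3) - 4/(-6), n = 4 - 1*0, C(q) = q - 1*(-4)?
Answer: -221/21 ≈ -10.524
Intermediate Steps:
C(q) = 4 + q (C(q) = q + 4 = 4 + q)
n = 4 (n = 4 + 0 = 4)
b(W) = -3 + W
z = 1 (z = -3 + 4 = 1)
N = 17/21 (N = 1/(4 + 3) - 4/(-6) = 1/7 - 4*(-⅙) = 1*(⅐) + ⅔ = ⅐ + ⅔ = 17/21 ≈ 0.80952)
0 + N*(-13) = 0 + (17/21)*(-13) = 0 - 221/21 = -221/21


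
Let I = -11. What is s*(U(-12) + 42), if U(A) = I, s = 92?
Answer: 2852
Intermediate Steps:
U(A) = -11
s*(U(-12) + 42) = 92*(-11 + 42) = 92*31 = 2852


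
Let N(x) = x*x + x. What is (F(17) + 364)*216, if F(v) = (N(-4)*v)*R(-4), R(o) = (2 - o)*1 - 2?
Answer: 254880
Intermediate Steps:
R(o) = -o (R(o) = (2 - o) - 2 = -o)
N(x) = x + x² (N(x) = x² + x = x + x²)
F(v) = 48*v (F(v) = ((-4*(1 - 4))*v)*(-1*(-4)) = ((-4*(-3))*v)*4 = (12*v)*4 = 48*v)
(F(17) + 364)*216 = (48*17 + 364)*216 = (816 + 364)*216 = 1180*216 = 254880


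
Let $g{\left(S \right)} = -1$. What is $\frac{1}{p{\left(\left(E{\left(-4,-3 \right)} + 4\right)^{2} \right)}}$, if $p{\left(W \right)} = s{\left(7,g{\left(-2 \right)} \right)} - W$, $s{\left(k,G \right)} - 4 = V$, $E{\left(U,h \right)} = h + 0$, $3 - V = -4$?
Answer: $\frac{1}{10} \approx 0.1$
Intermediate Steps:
$V = 7$ ($V = 3 - -4 = 3 + 4 = 7$)
$E{\left(U,h \right)} = h$
$s{\left(k,G \right)} = 11$ ($s{\left(k,G \right)} = 4 + 7 = 11$)
$p{\left(W \right)} = 11 - W$
$\frac{1}{p{\left(\left(E{\left(-4,-3 \right)} + 4\right)^{2} \right)}} = \frac{1}{11 - \left(-3 + 4\right)^{2}} = \frac{1}{11 - 1^{2}} = \frac{1}{11 - 1} = \frac{1}{10}$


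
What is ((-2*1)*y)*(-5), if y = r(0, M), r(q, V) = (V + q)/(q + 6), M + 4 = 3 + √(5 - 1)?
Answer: 5/3 ≈ 1.6667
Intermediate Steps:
M = 1 (M = -4 + (3 + √(5 - 1)) = -4 + (3 + √4) = -4 + (3 + 2) = -4 + 5 = 1)
r(q, V) = (V + q)/(6 + q)
y = ⅙ (y = (1 + 0)/(6 + 0) = 1/6 = (⅙)*1 = ⅙ ≈ 0.16667)
((-2*1)*y)*(-5) = (-2*1*(⅙))*(-5) = -2*⅙*(-5) = -⅓*(-5) = 5/3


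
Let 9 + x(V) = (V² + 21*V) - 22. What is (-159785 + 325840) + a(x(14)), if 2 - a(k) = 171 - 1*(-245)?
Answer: 165641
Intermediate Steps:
x(V) = -31 + V² + 21*V (x(V) = -9 + ((V² + 21*V) - 22) = -9 + (-22 + V² + 21*V) = -31 + V² + 21*V)
a(k) = -414 (a(k) = 2 - (171 - 1*(-245)) = 2 - (171 + 245) = 2 - 1*416 = 2 - 416 = -414)
(-159785 + 325840) + a(x(14)) = (-159785 + 325840) - 414 = 166055 - 414 = 165641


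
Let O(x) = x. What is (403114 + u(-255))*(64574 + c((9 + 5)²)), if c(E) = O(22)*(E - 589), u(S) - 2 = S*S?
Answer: 26182189848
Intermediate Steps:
u(S) = 2 + S² (u(S) = 2 + S*S = 2 + S²)
c(E) = -12958 + 22*E (c(E) = 22*(E - 589) = 22*(-589 + E) = -12958 + 22*E)
(403114 + u(-255))*(64574 + c((9 + 5)²)) = (403114 + (2 + (-255)²))*(64574 + (-12958 + 22*(9 + 5)²)) = (403114 + (2 + 65025))*(64574 + (-12958 + 22*14²)) = (403114 + 65027)*(64574 + (-12958 + 22*196)) = 468141*(64574 + (-12958 + 4312)) = 468141*(64574 - 8646) = 468141*55928 = 26182189848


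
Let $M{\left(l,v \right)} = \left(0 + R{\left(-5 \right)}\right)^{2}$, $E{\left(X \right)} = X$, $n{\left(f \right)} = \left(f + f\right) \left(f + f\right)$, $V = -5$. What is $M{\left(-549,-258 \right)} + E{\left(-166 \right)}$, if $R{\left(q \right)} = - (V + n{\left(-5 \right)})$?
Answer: $8859$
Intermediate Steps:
$n{\left(f \right)} = 4 f^{2}$ ($n{\left(f \right)} = 2 f 2 f = 4 f^{2}$)
$R{\left(q \right)} = -95$ ($R{\left(q \right)} = - (-5 + 4 \left(-5\right)^{2}) = - (-5 + 4 \cdot 25) = - (-5 + 100) = \left(-1\right) 95 = -95$)
$M{\left(l,v \right)} = 9025$ ($M{\left(l,v \right)} = \left(0 - 95\right)^{2} = \left(-95\right)^{2} = 9025$)
$M{\left(-549,-258 \right)} + E{\left(-166 \right)} = 9025 - 166 = 8859$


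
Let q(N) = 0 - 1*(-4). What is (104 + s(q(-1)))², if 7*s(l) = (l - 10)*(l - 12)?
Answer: 602176/49 ≈ 12289.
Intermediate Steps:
q(N) = 4 (q(N) = 0 + 4 = 4)
s(l) = (-12 + l)*(-10 + l)/7 (s(l) = ((l - 10)*(l - 12))/7 = ((-10 + l)*(-12 + l))/7 = ((-12 + l)*(-10 + l))/7 = (-12 + l)*(-10 + l)/7)
(104 + s(q(-1)))² = (104 + (120/7 - 22/7*4 + (⅐)*4²))² = (104 + (120/7 - 88/7 + (⅐)*16))² = (104 + (120/7 - 88/7 + 16/7))² = (104 + 48/7)² = (776/7)² = 602176/49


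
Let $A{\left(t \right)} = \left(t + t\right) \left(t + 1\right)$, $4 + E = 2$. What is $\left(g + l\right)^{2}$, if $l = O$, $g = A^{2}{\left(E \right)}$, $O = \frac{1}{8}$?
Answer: $\frac{16641}{64} \approx 260.02$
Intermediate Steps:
$E = -2$ ($E = -4 + 2 = -2$)
$A{\left(t \right)} = 2 t \left(1 + t\right)$
$O = \frac{1}{8} \approx 0.125$
$g = 16$ ($g = \left(2 \left(-2\right) \left(1 - 2\right)\right)^{2} = \left(2 \left(-2\right) \left(-1\right)\right)^{2} = 4^{2} = 16$)
$l = \frac{1}{8} \approx 0.125$
$\left(g + l\right)^{2} = \left(16 + \frac{1}{8}\right)^{2} = \left(\frac{129}{8}\right)^{2} = \frac{16641}{64}$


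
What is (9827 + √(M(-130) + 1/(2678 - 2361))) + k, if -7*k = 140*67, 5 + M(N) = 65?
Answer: 8487 + √6029657/317 ≈ 8494.8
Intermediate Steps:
M(N) = 60 (M(N) = -5 + 65 = 60)
k = -1340 (k = -20*67 = -⅐*9380 = -1340)
(9827 + √(M(-130) + 1/(2678 - 2361))) + k = (9827 + √(60 + 1/(2678 - 2361))) - 1340 = (9827 + √(60 + 1/317)) - 1340 = (9827 + √(19021/317)) - 1340 = (9827 + √6029657/317) - 1340 = 8487 + √6029657/317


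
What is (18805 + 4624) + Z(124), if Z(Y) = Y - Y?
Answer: 23429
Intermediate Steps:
Z(Y) = 0
(18805 + 4624) + Z(124) = (18805 + 4624) + 0 = 23429 + 0 = 23429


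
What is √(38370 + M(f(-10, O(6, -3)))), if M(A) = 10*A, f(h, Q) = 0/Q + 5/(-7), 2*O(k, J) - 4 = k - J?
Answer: 2*√469945/7 ≈ 195.86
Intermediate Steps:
O(k, J) = 2 + k/2 - J/2 (O(k, J) = 2 + (k - J)/2 = 2 + (k/2 - J/2) = 2 + k/2 - J/2)
f(h, Q) = -5/7 (f(h, Q) = 0 + 5*(-⅐) = 0 - 5/7 = -5/7)
√(38370 + M(f(-10, O(6, -3)))) = √(38370 + 10*(-5/7)) = √(38370 - 50/7) = √(268540/7) = 2*√469945/7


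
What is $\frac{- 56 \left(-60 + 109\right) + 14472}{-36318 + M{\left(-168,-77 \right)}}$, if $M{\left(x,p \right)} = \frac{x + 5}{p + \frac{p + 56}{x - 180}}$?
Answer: $- \frac{52336200}{162059621} \approx -0.32294$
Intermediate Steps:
$M{\left(x,p \right)} = \frac{5 + x}{p + \frac{56 + p}{-180 + x}}$
$\frac{- 56 \left(-60 + 109\right) + 14472}{-36318 + M{\left(-168,-77 \right)}} = \frac{- 56 \left(-60 + 109\right) + 14472}{-36318 + \frac{-900 + \left(-168\right)^{2} - -29400}{56 - -13783 - -12936}} = \frac{\left(-56\right) 49 + 14472}{-36318 + \frac{-900 + 28224 + 29400}{56 + 13783 + 12936}} = \frac{-2744 + 14472}{-36318 + \frac{1}{26775} \cdot 56724} = \frac{11728}{-36318 + \frac{1}{26775} \cdot 56724} = \frac{11728}{-36318 + \frac{18908}{8925}} = \frac{11728}{- \frac{324119242}{8925}} = 11728 \left(- \frac{8925}{324119242}\right) = - \frac{52336200}{162059621}$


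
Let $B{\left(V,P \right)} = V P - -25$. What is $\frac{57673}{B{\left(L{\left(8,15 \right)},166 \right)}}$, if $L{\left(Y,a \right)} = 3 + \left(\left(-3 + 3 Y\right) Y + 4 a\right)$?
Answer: $\frac{57673}{38371} \approx 1.503$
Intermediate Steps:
$L{\left(Y,a \right)} = 3 + 4 a + Y \left(-3 + 3 Y\right)$ ($L{\left(Y,a \right)} = 3 + \left(Y \left(-3 + 3 Y\right) + 4 a\right) = 3 + \left(4 a + Y \left(-3 + 3 Y\right)\right) = 3 + 4 a + Y \left(-3 + 3 Y\right)$)
$B{\left(V,P \right)} = 25 + P V$ ($B{\left(V,P \right)} = P V + 25 = 25 + P V$)
$\frac{57673}{B{\left(L{\left(8,15 \right)},166 \right)}} = \frac{57673}{25 + 166 \left(3 - 24 + 3 \cdot 8^{2} + 4 \cdot 15\right)} = \frac{57673}{25 + 166 \left(3 - 24 + 3 \cdot 64 + 60\right)} = \frac{57673}{25 + 166 \left(3 - 24 + 192 + 60\right)} = \frac{57673}{25 + 166 \cdot 231} = \frac{57673}{25 + 38346} = \frac{57673}{38371}$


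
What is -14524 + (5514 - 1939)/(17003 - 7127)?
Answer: -143435449/9876 ≈ -14524.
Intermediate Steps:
-14524 + (5514 - 1939)/(17003 - 7127) = -14524 + 3575/9876 = -143435449/9876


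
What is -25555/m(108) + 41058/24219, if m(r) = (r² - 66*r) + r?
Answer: -5286953/1388556 ≈ -3.8075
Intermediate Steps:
m(r) = r² - 65*r
-25555/m(108) + 41058/24219 = -25555*1/(108*(-65 + 108)) + 41058/24219 = -25555/(108*43) + 41058*(1/24219) = -25555/4644 + 4562/2691 = -5286953/1388556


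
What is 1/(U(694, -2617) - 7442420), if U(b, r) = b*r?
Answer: -1/9258618 ≈ -1.0801e-7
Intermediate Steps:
1/(U(694, -2617) - 7442420) = 1/(694*(-2617) - 7442420) = 1/(-1816198 - 7442420) = 1/(-9258618) = -1/9258618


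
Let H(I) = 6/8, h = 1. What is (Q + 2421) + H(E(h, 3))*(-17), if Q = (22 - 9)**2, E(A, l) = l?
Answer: 10309/4 ≈ 2577.3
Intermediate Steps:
H(I) = 3/4 (H(I) = 6*(1/8) = 3/4)
Q = 169 (Q = 13**2 = 169)
(Q + 2421) + H(E(h, 3))*(-17) = (169 + 2421) + (3/4)*(-17) = 2590 - 51/4 = 10309/4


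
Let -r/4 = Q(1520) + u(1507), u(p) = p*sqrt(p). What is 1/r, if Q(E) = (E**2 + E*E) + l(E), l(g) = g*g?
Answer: -1732800/48038110969157 + 1507*sqrt(1507)/192152443876628 ≈ -3.5767e-8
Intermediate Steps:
l(g) = g**2
u(p) = p**(3/2)
Q(E) = 3*E**2 (Q(E) = (E**2 + E*E) + E**2 = (E**2 + E**2) + E**2 = 2*E**2 + E**2 = 3*E**2)
r = -27724800 - 6028*sqrt(1507) (r = -4*(3*1520**2 + 1507**(3/2)) = -4*(3*2310400 + 1507*sqrt(1507)) = -4*(6931200 + 1507*sqrt(1507)) = -27724800 - 6028*sqrt(1507) ≈ -2.7959e+7)
1/r = 1/(-27724800 - 6028*sqrt(1507))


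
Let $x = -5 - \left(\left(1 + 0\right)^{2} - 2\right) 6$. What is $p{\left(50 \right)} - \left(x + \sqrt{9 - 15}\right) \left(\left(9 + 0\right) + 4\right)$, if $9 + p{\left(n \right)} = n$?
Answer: $28 - 13 i \sqrt{6} \approx 28.0 - 31.843 i$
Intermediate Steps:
$p{\left(n \right)} = -9 + n$
$x = 1$ ($x = -5 - \left(1^{2} - 2\right) 6 = -5 - \left(1 - 2\right) 6 = -5 - \left(-1\right) 6 = -5 - -6 = -5 + 6 = 1$)
$p{\left(50 \right)} - \left(x + \sqrt{9 - 15}\right) \left(\left(9 + 0\right) + 4\right) = \left(-9 + 50\right) - \left(1 + \sqrt{9 - 15}\right) \left(\left(9 + 0\right) + 4\right) = 41 - \left(1 + \sqrt{-6}\right) \left(9 + 4\right) = 41 - \left(1 + i \sqrt{6}\right) 13 = 41 - \left(13 + 13 i \sqrt{6}\right) = 28 - 13 i \sqrt{6}$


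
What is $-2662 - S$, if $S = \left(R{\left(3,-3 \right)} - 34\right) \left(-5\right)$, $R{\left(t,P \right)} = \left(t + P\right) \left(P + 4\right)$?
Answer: $-2832$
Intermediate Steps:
$R{\left(t,P \right)} = \left(4 + P\right) \left(P + t\right)$ ($R{\left(t,P \right)} = \left(P + t\right) \left(4 + P\right) = \left(4 + P\right) \left(P + t\right)$)
$S = 170$ ($S = \left(\left(\left(-3\right)^{2} + 4 \left(-3\right) + 4 \cdot 3 - 9\right) - 34\right) \left(-5\right) = \left(\left(9 - 12 + 12 - 9\right) - 34\right) \left(-5\right) = \left(0 - 34\right) \left(-5\right) = \left(-34\right) \left(-5\right) = 170$)
$-2662 - S = -2662 - 170 = -2832$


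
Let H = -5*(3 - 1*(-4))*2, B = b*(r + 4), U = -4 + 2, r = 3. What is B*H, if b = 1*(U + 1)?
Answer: 490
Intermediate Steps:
U = -2
b = -1 (b = 1*(-2 + 1) = 1*(-1) = -1)
B = -7 (B = -(3 + 4) = -1*7 = -7)
H = -70 (H = -5*(3 + 4)*2 = -5*7*2 = -35*2 = -70)
B*H = -7*(-70) = 490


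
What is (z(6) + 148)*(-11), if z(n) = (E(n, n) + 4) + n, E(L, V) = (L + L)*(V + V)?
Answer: -3322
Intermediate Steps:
E(L, V) = 4*L*V (E(L, V) = (2*L)*(2*V) = 4*L*V)
z(n) = 4 + n + 4*n² (z(n) = (4*n*n + 4) + n = (4*n² + 4) + n = (4 + 4*n²) + n = 4 + n + 4*n²)
(z(6) + 148)*(-11) = ((4 + 6 + 4*6²) + 148)*(-11) = ((4 + 6 + 4*36) + 148)*(-11) = ((4 + 6 + 144) + 148)*(-11) = (154 + 148)*(-11) = 302*(-11) = -3322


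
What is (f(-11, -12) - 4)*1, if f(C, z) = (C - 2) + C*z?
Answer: 115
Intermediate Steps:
f(C, z) = -2 + C + C*z (f(C, z) = (-2 + C) + C*z = -2 + C + C*z)
(f(-11, -12) - 4)*1 = ((-2 - 11 - 11*(-12)) - 4)*1 = ((-2 - 11 + 132) - 4)*1 = (119 - 4)*1 = 115*1 = 115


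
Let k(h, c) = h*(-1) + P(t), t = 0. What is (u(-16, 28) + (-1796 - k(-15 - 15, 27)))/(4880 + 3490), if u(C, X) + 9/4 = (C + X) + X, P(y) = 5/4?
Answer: -1193/5580 ≈ -0.21380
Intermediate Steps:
P(y) = 5/4 (P(y) = 5*(1/4) = 5/4)
u(C, X) = -9/4 + C + 2*X (u(C, X) = -9/4 + ((C + X) + X) = -9/4 + (C + 2*X) = -9/4 + C + 2*X)
k(h, c) = 5/4 - h (k(h, c) = h*(-1) + 5/4 = -h + 5/4 = 5/4 - h)
(u(-16, 28) + (-1796 - k(-15 - 15, 27)))/(4880 + 3490) = ((-9/4 - 16 + 2*28) + (-1796 - (5/4 - (-15 - 15))))/(4880 + 3490) = ((-9/4 - 16 + 56) + (-1796 - (5/4 - 1*(-30))))/8370 = (151/4 + (-1796 - (5/4 + 30)))*(1/8370) = (151/4 + (-1796 - 1*125/4))*(1/8370) = (151/4 + (-1796 - 125/4))*(1/8370) = (151/4 - 7309/4)*(1/8370) = -3579/2*1/8370 = -1193/5580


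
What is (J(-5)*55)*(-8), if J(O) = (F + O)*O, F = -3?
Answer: -17600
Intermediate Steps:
J(O) = O*(-3 + O) (J(O) = (-3 + O)*O = O*(-3 + O))
(J(-5)*55)*(-8) = (-5*(-3 - 5)*55)*(-8) = (-5*(-8)*55)*(-8) = (40*55)*(-8) = 2200*(-8) = -17600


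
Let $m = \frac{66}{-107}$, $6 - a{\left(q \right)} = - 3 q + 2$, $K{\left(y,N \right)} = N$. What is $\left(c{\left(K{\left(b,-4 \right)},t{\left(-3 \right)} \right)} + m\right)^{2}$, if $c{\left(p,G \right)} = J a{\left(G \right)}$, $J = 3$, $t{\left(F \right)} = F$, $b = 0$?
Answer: $\frac{2792241}{11449} \approx 243.89$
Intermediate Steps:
$a{\left(q \right)} = 4 + 3 q$ ($a{\left(q \right)} = 6 - \left(- 3 q + 2\right) = 6 - \left(2 - 3 q\right) = 6 + \left(-2 + 3 q\right) = 4 + 3 q$)
$m = - \frac{66}{107}$ ($m = 66 \left(- \frac{1}{107}\right) = - \frac{66}{107} \approx -0.61682$)
$c{\left(p,G \right)} = 12 + 9 G$ ($c{\left(p,G \right)} = 3 \left(4 + 3 G\right) = 12 + 9 G$)
$\left(c{\left(K{\left(b,-4 \right)},t{\left(-3 \right)} \right)} + m\right)^{2} = \left(\left(12 + 9 \left(-3\right)\right) - \frac{66}{107}\right)^{2} = \left(\left(12 - 27\right) - \frac{66}{107}\right)^{2} = \left(-15 - \frac{66}{107}\right)^{2} = \left(- \frac{1671}{107}\right)^{2} = \frac{2792241}{11449}$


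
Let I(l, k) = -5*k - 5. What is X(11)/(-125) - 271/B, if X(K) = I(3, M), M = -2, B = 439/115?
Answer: -779564/10975 ≈ -71.031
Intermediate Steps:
B = 439/115 (B = 439*(1/115) = 439/115 ≈ 3.8174)
I(l, k) = -5 - 5*k
X(K) = 5 (X(K) = -5 - 5*(-2) = -5 + 10 = 5)
X(11)/(-125) - 271/B = 5/(-125) - 271/439/115 = 5*(-1/125) - 271*115/439 = -1/25 - 31165/439 = -779564/10975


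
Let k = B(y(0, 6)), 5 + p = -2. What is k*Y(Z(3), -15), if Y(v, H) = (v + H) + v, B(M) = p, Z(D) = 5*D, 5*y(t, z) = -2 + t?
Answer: -105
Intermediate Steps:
y(t, z) = -⅖ + t/5 (y(t, z) = (-2 + t)/5 = -⅖ + t/5)
p = -7 (p = -5 - 2 = -7)
B(M) = -7
k = -7
Y(v, H) = H + 2*v (Y(v, H) = (H + v) + v = H + 2*v)
k*Y(Z(3), -15) = -7*(-15 + 2*(5*3)) = -7*(-15 + 2*15) = -7*(-15 + 30) = -7*15 = -105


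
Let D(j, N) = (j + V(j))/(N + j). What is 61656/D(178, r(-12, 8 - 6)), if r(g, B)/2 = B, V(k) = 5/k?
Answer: 95114656/1509 ≈ 63032.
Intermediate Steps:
r(g, B) = 2*B
D(j, N) = (j + 5/j)/(N + j)
61656/D(178, r(-12, 8 - 6)) = 61656/(((5 + 178²)/(178*(2*(8 - 6) + 178)))) = 61656/(((5 + 31684)/(178*(2*2 + 178)))) = 61656/(((1/178)*31689/(4 + 178))) = 61656/(((1/178)*31689/182)) = 61656/(((1/178)*(1/182)*31689)) = 61656/(4527/4628) = 61656*(4628/4527) = 95114656/1509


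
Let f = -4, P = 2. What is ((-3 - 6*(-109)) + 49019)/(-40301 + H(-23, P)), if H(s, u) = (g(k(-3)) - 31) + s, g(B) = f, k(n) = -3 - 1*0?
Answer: -49670/40359 ≈ -1.2307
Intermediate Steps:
k(n) = -3 (k(n) = -3 + 0 = -3)
g(B) = -4
H(s, u) = -35 + s (H(s, u) = (-4 - 31) + s = -35 + s)
((-3 - 6*(-109)) + 49019)/(-40301 + H(-23, P)) = ((-3 - 6*(-109)) + 49019)/(-40301 + (-35 - 23)) = ((-3 + 654) + 49019)/(-40301 - 58) = (651 + 49019)/(-40359) = 49670*(-1/40359) = -49670/40359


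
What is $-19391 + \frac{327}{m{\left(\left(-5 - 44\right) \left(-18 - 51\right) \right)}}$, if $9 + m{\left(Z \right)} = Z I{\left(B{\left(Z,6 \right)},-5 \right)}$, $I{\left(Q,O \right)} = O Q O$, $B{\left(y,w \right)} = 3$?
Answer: $- \frac{1638965993}{84522} \approx -19391.0$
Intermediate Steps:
$I{\left(Q,O \right)} = Q O^{2}$
$m{\left(Z \right)} = -9 + 75 Z$ ($m{\left(Z \right)} = -9 + Z 3 \left(-5\right)^{2} = -9 + Z 3 \cdot 25 = -9 + Z 75 = -9 + 75 Z$)
$-19391 + \frac{327}{m{\left(\left(-5 - 44\right) \left(-18 - 51\right) \right)}} = -19391 + \frac{327}{-9 + 75 \left(-5 - 44\right) \left(-18 - 51\right)} = -19391 + \frac{327}{-9 + 75 \left(\left(-49\right) \left(-69\right)\right)} = -19391 + \frac{327}{-9 + 75 \cdot 3381} = -19391 + \frac{327}{-9 + 253575} = -19391 + \frac{327}{253566} = -19391 + 327 \cdot \frac{1}{253566} = -19391 + \frac{109}{84522} = - \frac{1638965993}{84522}$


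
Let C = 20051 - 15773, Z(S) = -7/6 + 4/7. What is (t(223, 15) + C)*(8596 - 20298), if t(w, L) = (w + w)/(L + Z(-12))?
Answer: -30506201244/605 ≈ -5.0423e+7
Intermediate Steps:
Z(S) = -25/42 (Z(S) = -7*1/6 + 4*(1/7) = -7/6 + 4/7 = -25/42)
t(w, L) = 2*w/(-25/42 + L) (t(w, L) = (w + w)/(L - 25/42) = (2*w)/(-25/42 + L) = 2*w/(-25/42 + L))
C = 4278
(t(223, 15) + C)*(8596 - 20298) = (84*223/(-25 + 42*15) + 4278)*(8596 - 20298) = (84*223/(-25 + 630) + 4278)*(-11702) = (84*223/605 + 4278)*(-11702) = (84*223*(1/605) + 4278)*(-11702) = (18732/605 + 4278)*(-11702) = (2606922/605)*(-11702) = -30506201244/605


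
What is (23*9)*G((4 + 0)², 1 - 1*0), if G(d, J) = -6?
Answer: -1242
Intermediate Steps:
(23*9)*G((4 + 0)², 1 - 1*0) = (23*9)*(-6) = 207*(-6) = -1242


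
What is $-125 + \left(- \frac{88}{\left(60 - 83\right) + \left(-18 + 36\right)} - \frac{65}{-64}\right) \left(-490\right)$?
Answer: $- \frac{295893}{32} \approx -9246.7$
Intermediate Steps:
$-125 + \left(- \frac{88}{\left(60 - 83\right) + \left(-18 + 36\right)} - \frac{65}{-64}\right) \left(-490\right) = -125 + \left(- \frac{88}{-23 + 18} - - \frac{65}{64}\right) \left(-490\right) = -125 + \left(- \frac{88}{-5} + \frac{65}{64}\right) \left(-490\right) = -125 + \left(\left(-88\right) \left(- \frac{1}{5}\right) + \frac{65}{64}\right) \left(-490\right) = -125 + \left(\frac{88}{5} + \frac{65}{64}\right) \left(-490\right) = -125 + \frac{5957}{320} \left(-490\right) = -125 - \frac{291893}{32} = - \frac{295893}{32}$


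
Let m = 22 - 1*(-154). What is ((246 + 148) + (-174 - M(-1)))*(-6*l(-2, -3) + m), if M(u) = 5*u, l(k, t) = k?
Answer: 42300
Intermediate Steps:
m = 176 (m = 22 + 154 = 176)
((246 + 148) + (-174 - M(-1)))*(-6*l(-2, -3) + m) = ((246 + 148) + (-174 - 5*(-1)))*(-6*(-2) + 176) = (394 + (-174 - 1*(-5)))*(12 + 176) = (394 + (-174 + 5))*188 = (394 - 169)*188 = 225*188 = 42300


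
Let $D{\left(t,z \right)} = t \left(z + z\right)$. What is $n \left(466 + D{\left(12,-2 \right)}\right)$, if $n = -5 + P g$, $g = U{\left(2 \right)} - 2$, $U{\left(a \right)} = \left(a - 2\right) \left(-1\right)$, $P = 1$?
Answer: $-2926$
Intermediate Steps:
$U{\left(a \right)} = 2 - a$ ($U{\left(a \right)} = \left(-2 + a\right) \left(-1\right) = 2 - a$)
$g = -2$ ($g = \left(2 - 2\right) - 2 = 0 - 2 = -2$)
$n = -7$ ($n = -5 + 1 \left(-2\right) = -5 - 2 = -7$)
$D{\left(t,z \right)} = 2 t z$ ($D{\left(t,z \right)} = t 2 z = 2 t z$)
$n \left(466 + D{\left(12,-2 \right)}\right) = - 7 \left(466 + 2 \cdot 12 \left(-2\right)\right) = - 7 \left(466 - 48\right) = \left(-7\right) 418 = -2926$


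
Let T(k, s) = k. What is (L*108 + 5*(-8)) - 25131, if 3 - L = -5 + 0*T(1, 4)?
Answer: -24307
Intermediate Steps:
L = 8 (L = 3 - (-5 + 0*1) = 3 - (-5 + 0) = 3 - 1*(-5) = 3 + 5 = 8)
(L*108 + 5*(-8)) - 25131 = (8*108 + 5*(-8)) - 25131 = (864 - 40) - 25131 = 824 - 25131 = -24307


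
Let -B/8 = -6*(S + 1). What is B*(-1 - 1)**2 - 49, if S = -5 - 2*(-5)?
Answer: 1103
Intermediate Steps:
S = 5 (S = -5 + 10 = 5)
B = 288 (B = -(-48)*(5 + 1) = -(-48)*6 = -8*(-36) = 288)
B*(-1 - 1)**2 - 49 = 288*(-1 - 1)**2 - 49 = 288*(-2)**2 - 49 = 288*4 - 49 = 1152 - 49 = 1103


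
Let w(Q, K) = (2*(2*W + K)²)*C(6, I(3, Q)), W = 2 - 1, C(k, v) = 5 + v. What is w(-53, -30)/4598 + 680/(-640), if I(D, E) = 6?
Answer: 8991/3344 ≈ 2.6887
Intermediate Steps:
W = 1
w(Q, K) = 22*(2 + K)² (w(Q, K) = (2*(2*1 + K)²)*(5 + 6) = (2*(2 + K)²)*11 = 22*(2 + K)²)
w(-53, -30)/4598 + 680/(-640) = (22*(2 - 30)²)/4598 + 680/(-640) = (22*(-28)²)*(1/4598) + 680*(-1/640) = (22*784)*(1/4598) - 17/16 = 17248*(1/4598) - 17/16 = 784/209 - 17/16 = 8991/3344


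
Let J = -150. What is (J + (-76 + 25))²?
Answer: 40401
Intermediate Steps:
(J + (-76 + 25))² = (-150 + (-76 + 25))² = (-150 - 51)² = (-201)² = 40401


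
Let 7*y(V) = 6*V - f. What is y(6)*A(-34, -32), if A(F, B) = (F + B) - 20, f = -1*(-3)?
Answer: -2838/7 ≈ -405.43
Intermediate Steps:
f = 3
A(F, B) = -20 + B + F (A(F, B) = (B + F) - 20 = -20 + B + F)
y(V) = -3/7 + 6*V/7 (y(V) = (6*V - 1*3)/7 = (6*V - 3)/7 = (-3 + 6*V)/7 = -3/7 + 6*V/7)
y(6)*A(-34, -32) = (-3/7 + (6/7)*6)*(-20 - 32 - 34) = (-3/7 + 36/7)*(-86) = (33/7)*(-86) = -2838/7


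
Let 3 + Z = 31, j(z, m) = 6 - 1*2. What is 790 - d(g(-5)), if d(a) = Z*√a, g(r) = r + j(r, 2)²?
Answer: 790 - 28*√11 ≈ 697.13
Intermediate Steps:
j(z, m) = 4 (j(z, m) = 6 - 2 = 4)
Z = 28 (Z = -3 + 31 = 28)
g(r) = 16 + r (g(r) = r + 4² = r + 16 = 16 + r)
d(a) = 28*√a
790 - d(g(-5)) = 790 - 28*√(16 - 5) = 790 - 28*√11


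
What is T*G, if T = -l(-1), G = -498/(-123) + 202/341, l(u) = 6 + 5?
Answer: -64888/1271 ≈ -51.053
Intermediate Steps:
l(u) = 11
G = 64888/13981 (G = -498*(-1/123) + 202*(1/341) = 166/41 + 202/341 = 64888/13981 ≈ 4.6412)
T = -11 (T = -1*11 = -11)
T*G = -11*64888/13981 = -64888/1271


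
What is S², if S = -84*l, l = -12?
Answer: 1016064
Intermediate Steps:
S = 1008 (S = -84*(-12) = 1008)
S² = 1008² = 1016064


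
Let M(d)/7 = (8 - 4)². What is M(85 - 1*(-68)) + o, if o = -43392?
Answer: -43280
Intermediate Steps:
M(d) = 112 (M(d) = 7*(8 - 4)² = 7*4² = 7*16 = 112)
M(85 - 1*(-68)) + o = 112 - 43392 = -43280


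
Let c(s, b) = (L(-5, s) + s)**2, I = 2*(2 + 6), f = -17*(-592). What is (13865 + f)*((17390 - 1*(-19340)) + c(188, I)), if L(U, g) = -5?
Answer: 1680270451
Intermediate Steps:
f = 10064
I = 16 (I = 2*8 = 16)
c(s, b) = (-5 + s)**2
(13865 + f)*((17390 - 1*(-19340)) + c(188, I)) = (13865 + 10064)*((17390 - 1*(-19340)) + (-5 + 188)**2) = 23929*((17390 + 19340) + 183**2) = 23929*(36730 + 33489) = 23929*70219 = 1680270451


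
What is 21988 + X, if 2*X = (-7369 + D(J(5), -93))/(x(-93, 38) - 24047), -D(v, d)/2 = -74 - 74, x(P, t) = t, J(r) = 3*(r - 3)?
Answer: 1055826857/48018 ≈ 21988.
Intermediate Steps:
J(r) = -9 + 3*r (J(r) = 3*(-3 + r) = -9 + 3*r)
D(v, d) = 296 (D(v, d) = -2*(-74 - 74) = -2*(-148) = 296)
X = 7073/48018 (X = ((-7369 + 296)/(38 - 24047))/2 = (-7073/(-24009))/2 = (-7073*(-1/24009))/2 = (½)*(7073/24009) = 7073/48018 ≈ 0.14730)
21988 + X = 21988 + 7073/48018 = 1055826857/48018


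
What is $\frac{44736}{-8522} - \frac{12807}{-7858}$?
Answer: $- \frac{121197117}{33482938} \approx -3.6197$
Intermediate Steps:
$\frac{44736}{-8522} - \frac{12807}{-7858} = 44736 \left(- \frac{1}{8522}\right) - - \frac{12807}{7858} = - \frac{22368}{4261} + \frac{12807}{7858} = - \frac{121197117}{33482938}$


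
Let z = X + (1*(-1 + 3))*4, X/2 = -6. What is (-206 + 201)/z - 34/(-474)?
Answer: 1253/948 ≈ 1.3217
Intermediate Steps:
X = -12 (X = 2*(-6) = -12)
z = -4 (z = -12 + (1*(-1 + 3))*4 = -12 + (1*2)*4 = -12 + 2*4 = -12 + 8 = -4)
(-206 + 201)/z - 34/(-474) = (-206 + 201)/(-4) - 34/(-474) = -5*(-¼) - 34*(-1/474) = 5/4 + 17/237 = 1253/948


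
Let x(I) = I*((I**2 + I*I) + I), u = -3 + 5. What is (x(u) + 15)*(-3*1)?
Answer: -105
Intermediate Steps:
u = 2
x(I) = I*(I + 2*I**2) (x(I) = I*((I**2 + I**2) + I) = I*(2*I**2 + I) = I*(I + 2*I**2))
(x(u) + 15)*(-3*1) = (2**2*(1 + 2*2) + 15)*(-3*1) = (4*(1 + 4) + 15)*(-3) = (4*5 + 15)*(-3) = (20 + 15)*(-3) = 35*(-3) = -105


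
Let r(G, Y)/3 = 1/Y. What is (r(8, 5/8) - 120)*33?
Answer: -19008/5 ≈ -3801.6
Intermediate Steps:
r(G, Y) = 3/Y
(r(8, 5/8) - 120)*33 = (3/((5/8)) - 120)*33 = (3/((5*(⅛))) - 120)*33 = (3/(5/8) - 120)*33 = (3*(8/5) - 120)*33 = (24/5 - 120)*33 = -576/5*33 = -19008/5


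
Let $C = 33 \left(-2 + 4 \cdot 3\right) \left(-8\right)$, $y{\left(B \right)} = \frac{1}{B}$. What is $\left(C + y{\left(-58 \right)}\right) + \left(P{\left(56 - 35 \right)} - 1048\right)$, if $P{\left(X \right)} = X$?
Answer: $- \frac{212687}{58} \approx -3667.0$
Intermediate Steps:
$C = -2640$ ($C = 33 \left(-2 + 12\right) \left(-8\right) = 33 \cdot 10 \left(-8\right) = 330 \left(-8\right) = -2640$)
$\left(C + y{\left(-58 \right)}\right) + \left(P{\left(56 - 35 \right)} - 1048\right) = \left(-2640 + \frac{1}{-58}\right) + \left(\left(56 - 35\right) - 1048\right) = \left(-2640 - \frac{1}{58}\right) + \left(21 - 1048\right) = - \frac{153121}{58} - 1027 = - \frac{212687}{58}$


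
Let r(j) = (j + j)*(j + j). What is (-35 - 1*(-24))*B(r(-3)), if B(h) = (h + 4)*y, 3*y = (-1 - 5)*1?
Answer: 880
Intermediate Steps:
r(j) = 4*j² (r(j) = (2*j)*(2*j) = 4*j²)
y = -2 (y = ((-1 - 5)*1)/3 = (-6*1)/3 = (⅓)*(-6) = -2)
B(h) = -8 - 2*h (B(h) = (h + 4)*(-2) = (4 + h)*(-2) = -8 - 2*h)
(-35 - 1*(-24))*B(r(-3)) = (-35 - 1*(-24))*(-8 - 8*(-3)²) = (-35 + 24)*(-8 - 8*9) = -11*(-8 - 2*36) = -11*(-8 - 72) = -11*(-80) = 880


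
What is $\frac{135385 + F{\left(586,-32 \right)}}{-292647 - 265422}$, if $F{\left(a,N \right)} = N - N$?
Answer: $- \frac{135385}{558069} \approx -0.2426$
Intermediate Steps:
$F{\left(a,N \right)} = 0$
$\frac{135385 + F{\left(586,-32 \right)}}{-292647 - 265422} = \frac{135385 + 0}{-292647 - 265422} = \frac{135385}{-558069} = 135385 \left(- \frac{1}{558069}\right) = - \frac{135385}{558069}$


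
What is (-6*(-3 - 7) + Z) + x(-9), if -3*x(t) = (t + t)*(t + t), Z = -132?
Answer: -180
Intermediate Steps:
x(t) = -4*t²/3 (x(t) = -(t + t)*(t + t)/3 = -2*t*2*t/3 = -4*t²/3)
(-6*(-3 - 7) + Z) + x(-9) = (-6*(-3 - 7) - 132) - 4/3*(-9)² = (-6*(-10) - 132) - 4/3*81 = (60 - 132) - 108 = -72 - 108 = -180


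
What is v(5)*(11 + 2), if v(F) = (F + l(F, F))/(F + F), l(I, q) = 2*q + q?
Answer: 26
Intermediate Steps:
l(I, q) = 3*q
v(F) = 2 (v(F) = (F + 3*F)/(F + F) = (4*F)/((2*F)) = (4*F)*(1/(2*F)) = 2)
v(5)*(11 + 2) = 2*(11 + 2) = 2*13 = 26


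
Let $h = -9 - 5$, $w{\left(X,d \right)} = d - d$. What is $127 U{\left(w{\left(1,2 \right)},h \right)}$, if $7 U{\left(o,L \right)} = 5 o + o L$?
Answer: $0$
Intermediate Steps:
$w{\left(X,d \right)} = 0$
$h = -14$ ($h = -9 - 5 = -14$)
$U{\left(o,L \right)} = \frac{5 o}{7} + \frac{L o}{7}$ ($U{\left(o,L \right)} = \frac{5 o + o L}{7} = \frac{5 o + L o}{7} = \frac{5 o}{7} + \frac{L o}{7}$)
$127 U{\left(w{\left(1,2 \right)},h \right)} = 127 \cdot \frac{1}{7} \cdot 0 \left(5 - 14\right) = 127 \cdot \frac{1}{7} \cdot 0 \left(-9\right) = 127 \cdot 0 = 0$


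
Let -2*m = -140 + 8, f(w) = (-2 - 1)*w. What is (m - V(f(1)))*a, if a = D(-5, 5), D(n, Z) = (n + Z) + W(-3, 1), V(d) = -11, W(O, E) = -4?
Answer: -308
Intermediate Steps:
f(w) = -3*w
D(n, Z) = -4 + Z + n (D(n, Z) = (n + Z) - 4 = (Z + n) - 4 = -4 + Z + n)
m = 66 (m = -(-140 + 8)/2 = -½*(-132) = 66)
a = -4 (a = -4 + 5 - 5 = -4)
(m - V(f(1)))*a = (66 - 1*(-11))*(-4) = (66 + 11)*(-4) = 77*(-4) = -308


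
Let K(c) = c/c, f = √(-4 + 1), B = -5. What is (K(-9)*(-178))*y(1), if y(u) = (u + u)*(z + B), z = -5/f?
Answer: 1780 - 1780*I*√3/3 ≈ 1780.0 - 1027.7*I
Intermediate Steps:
f = I*√3 (f = √(-3) = I*√3 ≈ 1.732*I)
K(c) = 1
z = 5*I*√3/3 (z = -5*(-I*√3/3) = -(-5)*I*√3/3 = 5*I*√3/3 ≈ 2.8868*I)
y(u) = 2*u*(-5 + 5*I*√3/3) (y(u) = (u + u)*(5*I*√3/3 - 5) = (2*u)*(-5 + 5*I*√3/3) = 2*u*(-5 + 5*I*√3/3))
(K(-9)*(-178))*y(1) = (1*(-178))*((10/3)*1*(-3 + I*√3)) = -178*(-10 + 10*I*√3/3) = 1780 - 1780*I*√3/3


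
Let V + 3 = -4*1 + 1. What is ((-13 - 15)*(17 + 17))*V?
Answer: 5712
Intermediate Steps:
V = -6 (V = -3 + (-4*1 + 1) = -3 + (-4 + 1) = -3 - 3 = -6)
((-13 - 15)*(17 + 17))*V = ((-13 - 15)*(17 + 17))*(-6) = -28*34*(-6) = -952*(-6) = 5712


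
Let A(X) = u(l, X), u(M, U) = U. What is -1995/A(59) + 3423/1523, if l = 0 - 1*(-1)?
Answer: -2836428/89857 ≈ -31.566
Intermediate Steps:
l = 1 (l = 0 + 1 = 1)
A(X) = X
-1995/A(59) + 3423/1523 = -1995/59 + 3423/1523 = -2836428/89857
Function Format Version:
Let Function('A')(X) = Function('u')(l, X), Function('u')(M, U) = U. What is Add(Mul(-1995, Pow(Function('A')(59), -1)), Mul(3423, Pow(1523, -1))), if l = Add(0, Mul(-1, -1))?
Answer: Rational(-2836428, 89857) ≈ -31.566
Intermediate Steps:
l = 1 (l = Add(0, 1) = 1)
Function('A')(X) = X
Add(Mul(-1995, Pow(Function('A')(59), -1)), Mul(3423, Pow(1523, -1))) = Add(Mul(-1995, Pow(59, -1)), Mul(3423, Pow(1523, -1))) = Add(Mul(-1995, Rational(1, 59)), Mul(3423, Rational(1, 1523))) = Add(Rational(-1995, 59), Rational(3423, 1523)) = Rational(-2836428, 89857)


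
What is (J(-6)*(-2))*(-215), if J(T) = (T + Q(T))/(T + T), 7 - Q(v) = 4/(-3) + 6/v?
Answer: -1075/9 ≈ -119.44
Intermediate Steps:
Q(v) = 25/3 - 6/v (Q(v) = 7 - (4/(-3) + 6/v) = 7 - (4*(-1/3) + 6/v) = 7 - (-4/3 + 6/v) = 7 + (4/3 - 6/v) = 25/3 - 6/v)
J(T) = (25/3 + T - 6/T)/(2*T) (J(T) = (T + (25/3 - 6/T))/(T + T) = (25/3 + T - 6/T)/((2*T)) = (25/3 + T - 6/T)*(1/(2*T)) = (25/3 + T - 6/T)/(2*T))
(J(-6)*(-2))*(-215) = ((1/2 - 3/(-6)**2 + (25/6)/(-6))*(-2))*(-215) = ((1/2 - 3*1/36 + (25/6)*(-1/6))*(-2))*(-215) = ((1/2 - 1/12 - 25/36)*(-2))*(-215) = -5/18*(-2)*(-215) = (5/9)*(-215) = -1075/9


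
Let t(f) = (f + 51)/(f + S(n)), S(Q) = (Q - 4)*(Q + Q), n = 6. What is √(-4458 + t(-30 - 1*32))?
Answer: 7*I*√131366/38 ≈ 66.766*I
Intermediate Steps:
S(Q) = 2*Q*(-4 + Q) (S(Q) = (-4 + Q)*(2*Q) = 2*Q*(-4 + Q))
t(f) = (51 + f)/(24 + f) (t(f) = (f + 51)/(f + 2*6*(-4 + 6)) = (51 + f)/(f + 2*6*2) = (51 + f)/(f + 24) = (51 + f)/(24 + f))
√(-4458 + t(-30 - 1*32)) = √(-4458 + (51 + (-30 - 1*32))/(24 + (-30 - 1*32))) = √(-4458 + (51 + (-30 - 32))/(24 + (-30 - 32))) = √(-4458 + (51 - 62)/(24 - 62)) = √(-4458 - 11/(-38)) = √(-4458 - 1/38*(-11)) = √(-4458 + 11/38) = √(-169393/38) = 7*I*√131366/38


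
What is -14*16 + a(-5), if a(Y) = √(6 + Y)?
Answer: -223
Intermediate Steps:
-14*16 + a(-5) = -14*16 + √(6 - 5) = -224 + √1 = -224 + 1 = -223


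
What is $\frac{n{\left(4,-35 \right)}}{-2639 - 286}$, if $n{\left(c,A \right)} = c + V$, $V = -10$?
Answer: $\frac{2}{975} \approx 0.0020513$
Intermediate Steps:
$n{\left(c,A \right)} = -10 + c$ ($n{\left(c,A \right)} = c - 10 = -10 + c$)
$\frac{n{\left(4,-35 \right)}}{-2639 - 286} = \frac{-10 + 4}{-2639 - 286} = - \frac{6}{-2925} = \left(-6\right) \left(- \frac{1}{2925}\right) = \frac{2}{975}$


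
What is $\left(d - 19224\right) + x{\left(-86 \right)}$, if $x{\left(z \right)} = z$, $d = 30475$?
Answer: $11165$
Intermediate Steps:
$\left(d - 19224\right) + x{\left(-86 \right)} = \left(30475 - 19224\right) - 86 = 11251 - 86 = 11165$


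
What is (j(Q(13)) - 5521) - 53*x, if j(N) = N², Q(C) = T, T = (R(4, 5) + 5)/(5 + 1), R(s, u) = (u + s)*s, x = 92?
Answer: -372611/36 ≈ -10350.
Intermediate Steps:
R(s, u) = s*(s + u) (R(s, u) = (s + u)*s = s*(s + u))
T = 41/6 (T = (4*(4 + 5) + 5)/(5 + 1) = (4*9 + 5)/6 = (36 + 5)*(⅙) = 41*(⅙) = 41/6 ≈ 6.8333)
Q(C) = 41/6
(j(Q(13)) - 5521) - 53*x = ((41/6)² - 5521) - 53*92 = (1681/36 - 5521) - 4876 = -197075/36 - 4876 = -372611/36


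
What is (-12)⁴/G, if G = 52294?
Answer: 10368/26147 ≈ 0.39653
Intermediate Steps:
(-12)⁴/G = (-12)⁴/52294 = 20736*(1/52294) = 10368/26147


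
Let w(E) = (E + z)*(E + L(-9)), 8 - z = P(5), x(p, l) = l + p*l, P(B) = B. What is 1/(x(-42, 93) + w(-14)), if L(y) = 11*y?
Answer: -1/2570 ≈ -0.00038911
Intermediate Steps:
x(p, l) = l + l*p
z = 3 (z = 8 - 1*5 = 8 - 5 = 3)
w(E) = (-99 + E)*(3 + E) (w(E) = (E + 3)*(E + 11*(-9)) = (3 + E)*(E - 99) = (3 + E)*(-99 + E) = (-99 + E)*(3 + E))
1/(x(-42, 93) + w(-14)) = 1/(93*(1 - 42) + (-297 + (-14)² - 96*(-14))) = 1/(93*(-41) + (-297 + 196 + 1344)) = 1/(-3813 + 1243) = 1/(-2570) = -1/2570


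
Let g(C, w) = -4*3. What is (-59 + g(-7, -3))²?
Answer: 5041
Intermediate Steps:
g(C, w) = -12
(-59 + g(-7, -3))² = (-59 - 12)² = (-71)² = 5041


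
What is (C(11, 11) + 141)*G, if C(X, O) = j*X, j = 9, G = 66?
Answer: 15840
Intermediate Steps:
C(X, O) = 9*X
(C(11, 11) + 141)*G = (9*11 + 141)*66 = (99 + 141)*66 = 240*66 = 15840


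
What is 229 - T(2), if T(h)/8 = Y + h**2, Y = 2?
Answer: 181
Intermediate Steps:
T(h) = 16 + 8*h**2 (T(h) = 8*(2 + h**2) = 16 + 8*h**2)
229 - T(2) = 229 - (16 + 8*2**2) = 229 - (16 + 8*4) = 229 - (16 + 32) = 229 - 1*48 = 229 - 48 = 181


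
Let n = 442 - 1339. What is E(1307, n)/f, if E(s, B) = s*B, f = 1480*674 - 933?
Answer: -1172379/996587 ≈ -1.1764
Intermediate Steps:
n = -897
f = 996587 (f = 997520 - 933 = 996587)
E(s, B) = B*s
E(1307, n)/f = -897*1307/996587 = -1172379*1/996587 = -1172379/996587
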